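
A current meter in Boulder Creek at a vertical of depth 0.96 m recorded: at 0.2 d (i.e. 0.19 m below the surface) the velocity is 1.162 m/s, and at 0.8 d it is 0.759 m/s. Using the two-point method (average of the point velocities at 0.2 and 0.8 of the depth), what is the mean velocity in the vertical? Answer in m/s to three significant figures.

0.961 m/s

v̄ = (1.162 + 0.759) / 2 = 0.9605 m/s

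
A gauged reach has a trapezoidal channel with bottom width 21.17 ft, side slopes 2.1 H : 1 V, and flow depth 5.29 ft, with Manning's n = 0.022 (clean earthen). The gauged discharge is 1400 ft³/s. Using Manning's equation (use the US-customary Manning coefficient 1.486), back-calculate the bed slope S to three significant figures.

0.00255

A = (b + z·y)·y = (21.17 + 2.1×5.29)×5.29 = 170.8 ft²
P = b + 2y√(1+z²) = 21.17 + 2×5.29×√(1+2.1²) = 45.78 ft
R = A/P = 170.8/45.78 = 3.730 ft
S = (Q·n / (1.486·A·R^(2/3)))² = (1400×0.022 / (1.486×170.8×2.405))² = 0.002547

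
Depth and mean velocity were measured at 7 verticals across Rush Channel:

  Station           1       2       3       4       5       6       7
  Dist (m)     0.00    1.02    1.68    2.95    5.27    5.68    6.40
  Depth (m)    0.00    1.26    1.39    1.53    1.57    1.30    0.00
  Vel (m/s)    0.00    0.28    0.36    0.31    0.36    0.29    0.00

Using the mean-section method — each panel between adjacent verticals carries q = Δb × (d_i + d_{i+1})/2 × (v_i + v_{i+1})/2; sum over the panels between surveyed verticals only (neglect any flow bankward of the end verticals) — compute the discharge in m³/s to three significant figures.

2.45 m³/s

Panel 1-2: Δb = 1.02 m, d̄ = (0.00+1.26)/2 = 0.63, v̄ = (0.00+0.28)/2 = 0.14 → q = 1.02×0.63×0.14 = 0.08996 m³/s
Panel 2-3: Δb = 0.66 m, d̄ = (1.26+1.39)/2 = 1.325, v̄ = (0.28+0.36)/2 = 0.32 → q = 0.66×1.325×0.32 = 0.2798 m³/s
Panel 3-4: Δb = 1.27 m, d̄ = (1.39+1.53)/2 = 1.46, v̄ = (0.36+0.31)/2 = 0.335 → q = 1.27×1.46×0.335 = 0.6212 m³/s
Panel 4-5: Δb = 2.32 m, d̄ = (1.53+1.57)/2 = 1.55, v̄ = (0.31+0.36)/2 = 0.335 → q = 2.32×1.55×0.335 = 1.205 m³/s
Panel 5-6: Δb = 0.41 m, d̄ = (1.57+1.30)/2 = 1.435, v̄ = (0.36+0.29)/2 = 0.325 → q = 0.41×1.435×0.325 = 0.1912 m³/s
Panel 6-7: Δb = 0.72 m, d̄ = (1.30+0.00)/2 = 0.65, v̄ = (0.29+0.00)/2 = 0.145 → q = 0.72×0.65×0.145 = 0.06786 m³/s
Q = Σ q = 2.455 m³/s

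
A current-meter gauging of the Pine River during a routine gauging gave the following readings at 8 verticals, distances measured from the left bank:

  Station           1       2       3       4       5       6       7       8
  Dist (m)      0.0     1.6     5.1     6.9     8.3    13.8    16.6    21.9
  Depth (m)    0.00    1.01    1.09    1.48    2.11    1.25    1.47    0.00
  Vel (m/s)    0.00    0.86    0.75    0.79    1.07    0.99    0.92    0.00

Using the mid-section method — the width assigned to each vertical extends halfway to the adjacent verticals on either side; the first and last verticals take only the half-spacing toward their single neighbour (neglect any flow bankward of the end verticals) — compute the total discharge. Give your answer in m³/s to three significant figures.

24.7 m³/s

w_2 = (5.1 − 0.0)/2 = 2.55 m; q_2 = 0.86 × 1.01 × 2.55 = 2.215 m³/s
w_3 = (6.9 − 1.6)/2 = 2.65 m; q_3 = 0.75 × 1.09 × 2.65 = 2.166 m³/s
w_4 = (8.3 − 5.1)/2 = 1.6 m; q_4 = 0.79 × 1.48 × 1.6 = 1.871 m³/s
w_5 = (13.8 − 6.9)/2 = 3.45 m; q_5 = 1.07 × 2.11 × 3.45 = 7.789 m³/s
w_6 = (16.6 − 8.3)/2 = 4.15 m; q_6 = 0.99 × 1.25 × 4.15 = 5.136 m³/s
w_7 = (21.9 − 13.8)/2 = 4.05 m; q_7 = 0.92 × 1.47 × 4.05 = 5.477 m³/s
Stations 1, 8 contribute zero (depth or velocity is 0).
Q = Σ qᵢ = 24.65 m³/s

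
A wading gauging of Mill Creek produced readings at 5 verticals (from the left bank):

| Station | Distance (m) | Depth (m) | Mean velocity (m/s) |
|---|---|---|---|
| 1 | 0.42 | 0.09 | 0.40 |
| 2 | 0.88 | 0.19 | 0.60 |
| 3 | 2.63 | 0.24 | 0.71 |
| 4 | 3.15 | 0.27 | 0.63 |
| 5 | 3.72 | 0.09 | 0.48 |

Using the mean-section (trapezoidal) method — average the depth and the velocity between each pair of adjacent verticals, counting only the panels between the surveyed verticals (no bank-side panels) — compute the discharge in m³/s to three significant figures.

0.424 m³/s

Panel 1-2: Δb = 0.46 m, d̄ = (0.09+0.19)/2 = 0.14, v̄ = (0.40+0.60)/2 = 0.5 → q = 0.46×0.14×0.5 = 0.03220 m³/s
Panel 2-3: Δb = 1.75 m, d̄ = (0.19+0.24)/2 = 0.215, v̄ = (0.60+0.71)/2 = 0.655 → q = 1.75×0.215×0.655 = 0.2464 m³/s
Panel 3-4: Δb = 0.52 m, d̄ = (0.24+0.27)/2 = 0.255, v̄ = (0.71+0.63)/2 = 0.67 → q = 0.52×0.255×0.67 = 0.08884 m³/s
Panel 4-5: Δb = 0.57 m, d̄ = (0.27+0.09)/2 = 0.18, v̄ = (0.63+0.48)/2 = 0.555 → q = 0.57×0.18×0.555 = 0.05694 m³/s
Q = Σ q = 0.4244 m³/s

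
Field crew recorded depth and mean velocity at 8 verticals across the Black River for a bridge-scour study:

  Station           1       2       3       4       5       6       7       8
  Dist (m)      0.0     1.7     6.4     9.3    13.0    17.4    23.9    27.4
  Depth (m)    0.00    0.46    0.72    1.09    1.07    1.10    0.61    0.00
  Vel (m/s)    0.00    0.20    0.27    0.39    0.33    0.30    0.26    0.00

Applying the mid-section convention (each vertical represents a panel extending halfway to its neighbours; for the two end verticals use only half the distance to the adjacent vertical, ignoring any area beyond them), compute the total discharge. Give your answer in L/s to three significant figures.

w_2 = (6.4 − 0.0)/2 = 3.2 m; q_2 = 0.20 × 0.46 × 3.2 = 0.2944 m³/s
w_3 = (9.3 − 1.7)/2 = 3.8 m; q_3 = 0.27 × 0.72 × 3.8 = 0.7387 m³/s
w_4 = (13.0 − 6.4)/2 = 3.3 m; q_4 = 0.39 × 1.09 × 3.3 = 1.403 m³/s
w_5 = (17.4 − 9.3)/2 = 4.05 m; q_5 = 0.33 × 1.07 × 4.05 = 1.430 m³/s
w_6 = (23.9 − 13.0)/2 = 5.45 m; q_6 = 0.30 × 1.10 × 5.45 = 1.799 m³/s
w_7 = (27.4 − 17.4)/2 = 5 m; q_7 = 0.26 × 0.61 × 5 = 0.7930 m³/s
Stations 1, 8 contribute zero (depth or velocity is 0).
Q = Σ qᵢ = 6.458 m³/s
= 6.458 × 1000 = 6458 L/s

6460 L/s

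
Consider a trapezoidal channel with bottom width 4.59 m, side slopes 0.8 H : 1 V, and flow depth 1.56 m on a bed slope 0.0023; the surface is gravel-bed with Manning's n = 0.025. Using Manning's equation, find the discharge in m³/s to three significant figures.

18.2 m³/s

A = (b + z·y)·y = (4.59 + 0.8×1.56)×1.56 = 9.107 m²
P = b + 2y√(1+z²) = 4.59 + 2×1.56×√(1+0.8²) = 8.586 m
R = A/P = 9.107/8.586 = 1.061 m
Q = (1/n)·A·R^(2/3)·S^(1/2) = (1/0.025) × 9.107 × 1.061^(2/3) × 0.0023^(1/2) = 18.17 m³/s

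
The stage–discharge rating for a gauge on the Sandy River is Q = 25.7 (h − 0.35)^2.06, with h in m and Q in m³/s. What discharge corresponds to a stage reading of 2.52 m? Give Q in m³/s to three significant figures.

127 m³/s

Q = 25.7 × (2.52 − 0.35)^2.06 = 25.7 × 2.17^2.06 = 126.8 m³/s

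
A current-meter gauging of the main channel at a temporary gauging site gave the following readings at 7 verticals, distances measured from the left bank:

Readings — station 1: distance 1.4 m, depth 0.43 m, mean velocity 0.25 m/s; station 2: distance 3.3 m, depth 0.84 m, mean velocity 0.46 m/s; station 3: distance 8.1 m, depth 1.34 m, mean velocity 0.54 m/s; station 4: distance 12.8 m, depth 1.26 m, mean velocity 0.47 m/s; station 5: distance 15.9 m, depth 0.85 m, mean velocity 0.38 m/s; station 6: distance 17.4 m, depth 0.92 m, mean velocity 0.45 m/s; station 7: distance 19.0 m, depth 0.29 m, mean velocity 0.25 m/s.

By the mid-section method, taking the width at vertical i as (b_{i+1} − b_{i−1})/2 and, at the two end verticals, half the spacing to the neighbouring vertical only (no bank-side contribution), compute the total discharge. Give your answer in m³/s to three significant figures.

w_1 = (3.3 − 1.4)/2 = 0.95 m; q_1 = 0.25 × 0.43 × 0.95 = 0.1021 m³/s
w_2 = (8.1 − 1.4)/2 = 3.35 m; q_2 = 0.46 × 0.84 × 3.35 = 1.294 m³/s
w_3 = (12.8 − 3.3)/2 = 4.75 m; q_3 = 0.54 × 1.34 × 4.75 = 3.437 m³/s
w_4 = (15.9 − 8.1)/2 = 3.9 m; q_4 = 0.47 × 1.26 × 3.9 = 2.310 m³/s
w_5 = (17.4 − 12.8)/2 = 2.3 m; q_5 = 0.38 × 0.85 × 2.3 = 0.7429 m³/s
w_6 = (19.0 − 15.9)/2 = 1.55 m; q_6 = 0.45 × 0.92 × 1.55 = 0.6417 m³/s
w_7 = (19.0 − 17.4)/2 = 0.8 m; q_7 = 0.25 × 0.29 × 0.8 = 0.05800 m³/s
Q = Σ qᵢ = 8.586 m³/s

8.59 m³/s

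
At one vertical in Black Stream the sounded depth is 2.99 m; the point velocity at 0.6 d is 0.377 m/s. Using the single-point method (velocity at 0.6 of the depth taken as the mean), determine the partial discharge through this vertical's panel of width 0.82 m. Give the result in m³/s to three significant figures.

v̄ = v₀.₆ = 0.377 m/s
q = v̄ × d × w = 0.3770 × 2.99 × 0.82 = 0.9243 m³/s

0.924 m³/s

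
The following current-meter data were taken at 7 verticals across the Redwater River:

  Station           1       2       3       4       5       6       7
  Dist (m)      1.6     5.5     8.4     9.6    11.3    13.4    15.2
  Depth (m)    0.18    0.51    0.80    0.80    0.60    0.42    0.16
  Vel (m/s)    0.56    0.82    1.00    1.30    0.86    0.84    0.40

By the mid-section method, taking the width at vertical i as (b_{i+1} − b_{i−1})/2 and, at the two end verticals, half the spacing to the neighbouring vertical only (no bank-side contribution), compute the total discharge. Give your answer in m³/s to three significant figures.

w_1 = (5.5 − 1.6)/2 = 1.95 m; q_1 = 0.56 × 0.18 × 1.95 = 0.1966 m³/s
w_2 = (8.4 − 1.6)/2 = 3.4 m; q_2 = 0.82 × 0.51 × 3.4 = 1.422 m³/s
w_3 = (9.6 − 5.5)/2 = 2.05 m; q_3 = 1.00 × 0.80 × 2.05 = 1.640 m³/s
w_4 = (11.3 − 8.4)/2 = 1.45 m; q_4 = 1.30 × 0.80 × 1.45 = 1.508 m³/s
w_5 = (13.4 − 9.6)/2 = 1.9 m; q_5 = 0.86 × 0.60 × 1.9 = 0.9804 m³/s
w_6 = (15.2 − 11.3)/2 = 1.95 m; q_6 = 0.84 × 0.42 × 1.95 = 0.6880 m³/s
w_7 = (15.2 − 13.4)/2 = 0.9 m; q_7 = 0.40 × 0.16 × 0.9 = 0.05760 m³/s
Q = Σ qᵢ = 6.492 m³/s

6.49 m³/s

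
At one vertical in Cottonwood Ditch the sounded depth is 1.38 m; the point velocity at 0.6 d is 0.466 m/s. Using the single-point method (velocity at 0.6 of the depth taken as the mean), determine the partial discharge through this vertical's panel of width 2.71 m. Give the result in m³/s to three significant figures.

1.74 m³/s

v̄ = v₀.₆ = 0.466 m/s
q = v̄ × d × w = 0.4660 × 1.38 × 2.71 = 1.743 m³/s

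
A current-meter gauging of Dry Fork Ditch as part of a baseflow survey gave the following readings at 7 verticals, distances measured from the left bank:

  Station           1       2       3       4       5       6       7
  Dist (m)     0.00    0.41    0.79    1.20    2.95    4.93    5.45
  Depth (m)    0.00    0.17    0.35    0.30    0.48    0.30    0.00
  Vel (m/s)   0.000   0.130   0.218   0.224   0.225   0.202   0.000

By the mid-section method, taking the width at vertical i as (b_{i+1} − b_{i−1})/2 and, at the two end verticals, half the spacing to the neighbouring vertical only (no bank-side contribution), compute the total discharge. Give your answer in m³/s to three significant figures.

0.389 m³/s

w_2 = (0.79 − 0.00)/2 = 0.395 m; q_2 = 0.130 × 0.17 × 0.395 = 0.008730 m³/s
w_3 = (1.20 − 0.41)/2 = 0.395 m; q_3 = 0.218 × 0.35 × 0.395 = 0.03014 m³/s
w_4 = (2.95 − 0.79)/2 = 1.08 m; q_4 = 0.224 × 0.30 × 1.08 = 0.07258 m³/s
w_5 = (4.93 − 1.20)/2 = 1.865 m; q_5 = 0.225 × 0.48 × 1.865 = 0.2014 m³/s
w_6 = (5.45 − 2.95)/2 = 1.25 m; q_6 = 0.202 × 0.30 × 1.25 = 0.07575 m³/s
Stations 1, 7 contribute zero (depth or velocity is 0).
Q = Σ qᵢ = 0.3886 m³/s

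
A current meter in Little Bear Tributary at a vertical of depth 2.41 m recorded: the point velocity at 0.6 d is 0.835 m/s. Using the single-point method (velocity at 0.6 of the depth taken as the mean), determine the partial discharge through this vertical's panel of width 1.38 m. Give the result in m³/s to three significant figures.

v̄ = v₀.₆ = 0.835 m/s
q = v̄ × d × w = 0.8350 × 2.41 × 1.38 = 2.777 m³/s

2.78 m³/s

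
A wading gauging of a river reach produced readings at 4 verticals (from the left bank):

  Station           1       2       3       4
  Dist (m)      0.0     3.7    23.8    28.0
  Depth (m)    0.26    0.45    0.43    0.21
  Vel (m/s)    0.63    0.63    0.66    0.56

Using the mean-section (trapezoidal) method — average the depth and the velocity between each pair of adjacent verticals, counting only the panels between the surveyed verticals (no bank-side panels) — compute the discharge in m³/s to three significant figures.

Panel 1-2: Δb = 3.7 m, d̄ = (0.26+0.45)/2 = 0.355, v̄ = (0.63+0.63)/2 = 0.63 → q = 3.7×0.355×0.63 = 0.8275 m³/s
Panel 2-3: Δb = 20.1 m, d̄ = (0.45+0.43)/2 = 0.44, v̄ = (0.63+0.66)/2 = 0.645 → q = 20.1×0.44×0.645 = 5.704 m³/s
Panel 3-4: Δb = 4.2 m, d̄ = (0.43+0.21)/2 = 0.32, v̄ = (0.66+0.56)/2 = 0.61 → q = 4.2×0.32×0.61 = 0.8198 m³/s
Q = Σ q = 7.352 m³/s

7.35 m³/s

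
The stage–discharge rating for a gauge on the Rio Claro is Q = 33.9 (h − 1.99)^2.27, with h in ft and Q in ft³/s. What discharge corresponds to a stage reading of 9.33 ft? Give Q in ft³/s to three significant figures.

Q = 33.9 × (9.33 − 1.99)^2.27 = 33.9 × 7.34^2.27 = 3128 ft³/s

3130 ft³/s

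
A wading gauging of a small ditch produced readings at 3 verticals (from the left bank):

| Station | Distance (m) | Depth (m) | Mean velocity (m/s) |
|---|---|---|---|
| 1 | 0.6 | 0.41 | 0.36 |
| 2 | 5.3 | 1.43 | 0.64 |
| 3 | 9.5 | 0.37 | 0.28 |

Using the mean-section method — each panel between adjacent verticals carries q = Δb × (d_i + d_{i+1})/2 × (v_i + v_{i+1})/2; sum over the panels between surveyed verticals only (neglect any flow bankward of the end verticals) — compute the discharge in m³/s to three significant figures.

Panel 1-2: Δb = 4.7 m, d̄ = (0.41+1.43)/2 = 0.92, v̄ = (0.36+0.64)/2 = 0.5 → q = 4.7×0.92×0.5 = 2.162 m³/s
Panel 2-3: Δb = 4.2 m, d̄ = (1.43+0.37)/2 = 0.9, v̄ = (0.64+0.28)/2 = 0.46 → q = 4.2×0.9×0.46 = 1.739 m³/s
Q = Σ q = 3.901 m³/s

3.90 m³/s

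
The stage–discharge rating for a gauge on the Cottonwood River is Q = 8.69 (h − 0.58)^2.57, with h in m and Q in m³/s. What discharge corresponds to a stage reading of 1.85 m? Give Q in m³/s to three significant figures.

Q = 8.69 × (1.85 − 0.58)^2.57 = 8.69 × 1.27^2.57 = 16.06 m³/s

16.1 m³/s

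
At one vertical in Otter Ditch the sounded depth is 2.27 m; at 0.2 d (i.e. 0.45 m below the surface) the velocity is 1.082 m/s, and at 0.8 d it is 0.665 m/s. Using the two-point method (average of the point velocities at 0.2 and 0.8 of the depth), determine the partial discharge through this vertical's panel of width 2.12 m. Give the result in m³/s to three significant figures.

4.20 m³/s

v̄ = (1.082 + 0.665) / 2 = 0.8735 m/s
q = v̄ × d × w = 0.8735 × 2.27 × 2.12 = 4.204 m³/s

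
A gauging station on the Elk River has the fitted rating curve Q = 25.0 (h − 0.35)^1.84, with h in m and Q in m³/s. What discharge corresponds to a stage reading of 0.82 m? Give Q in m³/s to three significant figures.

Q = 25.0 × (0.82 − 0.35)^1.84 = 25.0 × 0.47^1.84 = 6.232 m³/s

6.23 m³/s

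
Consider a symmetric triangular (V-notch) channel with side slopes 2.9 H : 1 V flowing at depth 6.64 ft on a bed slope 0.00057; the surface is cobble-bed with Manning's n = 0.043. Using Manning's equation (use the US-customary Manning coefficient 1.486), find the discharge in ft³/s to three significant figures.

A = z·y² = 2.9×6.64² = 127.9 ft²
P = 2y√(1+z²) = 2×6.64×√(1+2.9²) = 40.74 ft
R = A/P = 127.9/40.74 = 3.139 ft
Q = (1.486/n)·A·R^(2/3)·S^(1/2) = (1.486/0.043) × 127.9 × 3.139^(2/3) × 0.00057^(1/2) = 226.1 ft³/s

226 ft³/s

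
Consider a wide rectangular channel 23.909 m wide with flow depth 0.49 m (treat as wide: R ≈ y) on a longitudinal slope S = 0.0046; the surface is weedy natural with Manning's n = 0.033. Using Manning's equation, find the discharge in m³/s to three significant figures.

A = b·y = 23.909 × 0.49 = 11.72 m²
Wide channel: R ≈ y = 0.49 m
Q = (1/n)·A·R^(2/3)·S^(1/2) = (1/0.033) × 11.72 × 0.4900^(2/3) × 0.0046^(1/2) = 14.97 m³/s

15.0 m³/s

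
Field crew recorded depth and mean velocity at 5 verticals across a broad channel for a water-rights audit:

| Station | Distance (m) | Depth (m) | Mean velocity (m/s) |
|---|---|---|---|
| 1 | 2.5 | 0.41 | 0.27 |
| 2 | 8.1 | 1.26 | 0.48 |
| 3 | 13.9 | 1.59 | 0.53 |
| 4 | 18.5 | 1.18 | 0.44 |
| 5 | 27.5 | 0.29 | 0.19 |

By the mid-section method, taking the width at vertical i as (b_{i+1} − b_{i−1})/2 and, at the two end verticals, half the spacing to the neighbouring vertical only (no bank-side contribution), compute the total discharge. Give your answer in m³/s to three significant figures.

w_1 = (8.1 − 2.5)/2 = 2.8 m; q_1 = 0.27 × 0.41 × 2.8 = 0.3100 m³/s
w_2 = (13.9 − 2.5)/2 = 5.7 m; q_2 = 0.48 × 1.26 × 5.7 = 3.447 m³/s
w_3 = (18.5 − 8.1)/2 = 5.2 m; q_3 = 0.53 × 1.59 × 5.2 = 4.382 m³/s
w_4 = (27.5 − 13.9)/2 = 6.8 m; q_4 = 0.44 × 1.18 × 6.8 = 3.531 m³/s
w_5 = (27.5 − 18.5)/2 = 4.5 m; q_5 = 0.19 × 0.29 × 4.5 = 0.2480 m³/s
Q = Σ qᵢ = 11.92 m³/s

11.9 m³/s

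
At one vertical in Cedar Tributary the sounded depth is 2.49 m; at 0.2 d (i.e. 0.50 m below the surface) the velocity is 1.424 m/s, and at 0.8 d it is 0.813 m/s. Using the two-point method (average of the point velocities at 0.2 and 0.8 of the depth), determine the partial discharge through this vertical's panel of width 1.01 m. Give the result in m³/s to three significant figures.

v̄ = (1.424 + 0.813) / 2 = 1.119 m/s
q = v̄ × d × w = 1.119 × 2.49 × 1.01 = 2.813 m³/s

2.81 m³/s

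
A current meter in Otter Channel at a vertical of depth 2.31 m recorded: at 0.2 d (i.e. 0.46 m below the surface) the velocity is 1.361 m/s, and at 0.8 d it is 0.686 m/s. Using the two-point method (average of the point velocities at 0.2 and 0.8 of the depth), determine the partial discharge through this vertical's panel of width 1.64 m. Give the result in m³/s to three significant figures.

v̄ = (1.361 + 0.686) / 2 = 1.024 m/s
q = v̄ × d × w = 1.024 × 2.31 × 1.64 = 3.877 m³/s

3.88 m³/s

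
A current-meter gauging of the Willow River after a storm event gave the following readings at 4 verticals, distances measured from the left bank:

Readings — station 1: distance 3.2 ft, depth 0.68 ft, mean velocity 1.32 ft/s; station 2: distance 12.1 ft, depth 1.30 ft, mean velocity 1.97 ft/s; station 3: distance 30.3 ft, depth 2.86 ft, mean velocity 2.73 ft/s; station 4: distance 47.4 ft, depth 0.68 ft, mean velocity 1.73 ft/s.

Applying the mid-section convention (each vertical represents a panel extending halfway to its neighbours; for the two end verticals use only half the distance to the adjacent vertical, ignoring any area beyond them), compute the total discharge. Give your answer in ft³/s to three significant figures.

187 ft³/s

w_1 = (12.1 − 3.2)/2 = 4.45 ft; q_1 = 1.32 × 0.68 × 4.45 = 3.994 ft³/s
w_2 = (30.3 − 3.2)/2 = 13.55 ft; q_2 = 1.97 × 1.30 × 13.55 = 34.70 ft³/s
w_3 = (47.4 − 12.1)/2 = 17.65 ft; q_3 = 2.73 × 2.86 × 17.65 = 137.8 ft³/s
w_4 = (47.4 − 30.3)/2 = 8.55 ft; q_4 = 1.73 × 0.68 × 8.55 = 10.06 ft³/s
Q = Σ qᵢ = 186.6 ft³/s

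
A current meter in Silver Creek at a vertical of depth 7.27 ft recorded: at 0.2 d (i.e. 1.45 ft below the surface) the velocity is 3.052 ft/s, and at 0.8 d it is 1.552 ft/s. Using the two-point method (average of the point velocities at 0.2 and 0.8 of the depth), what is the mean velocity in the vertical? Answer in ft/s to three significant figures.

2.30 ft/s

v̄ = (3.052 + 1.552) / 2 = 2.302 ft/s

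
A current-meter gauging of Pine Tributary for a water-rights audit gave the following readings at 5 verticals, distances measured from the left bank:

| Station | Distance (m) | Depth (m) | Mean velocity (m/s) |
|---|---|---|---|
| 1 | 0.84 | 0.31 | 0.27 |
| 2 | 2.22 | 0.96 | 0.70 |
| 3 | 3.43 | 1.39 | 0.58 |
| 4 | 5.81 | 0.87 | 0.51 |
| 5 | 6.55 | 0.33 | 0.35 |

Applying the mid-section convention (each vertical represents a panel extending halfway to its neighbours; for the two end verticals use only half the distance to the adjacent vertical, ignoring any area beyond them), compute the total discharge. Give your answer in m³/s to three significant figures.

3.11 m³/s

w_1 = (2.22 − 0.84)/2 = 0.69 m; q_1 = 0.27 × 0.31 × 0.69 = 0.05775 m³/s
w_2 = (3.43 − 0.84)/2 = 1.295 m; q_2 = 0.70 × 0.96 × 1.295 = 0.8702 m³/s
w_3 = (5.81 − 2.22)/2 = 1.795 m; q_3 = 0.58 × 1.39 × 1.795 = 1.447 m³/s
w_4 = (6.55 − 3.43)/2 = 1.56 m; q_4 = 0.51 × 0.87 × 1.56 = 0.6922 m³/s
w_5 = (6.55 − 5.81)/2 = 0.37 m; q_5 = 0.35 × 0.33 × 0.37 = 0.04274 m³/s
Q = Σ qᵢ = 3.110 m³/s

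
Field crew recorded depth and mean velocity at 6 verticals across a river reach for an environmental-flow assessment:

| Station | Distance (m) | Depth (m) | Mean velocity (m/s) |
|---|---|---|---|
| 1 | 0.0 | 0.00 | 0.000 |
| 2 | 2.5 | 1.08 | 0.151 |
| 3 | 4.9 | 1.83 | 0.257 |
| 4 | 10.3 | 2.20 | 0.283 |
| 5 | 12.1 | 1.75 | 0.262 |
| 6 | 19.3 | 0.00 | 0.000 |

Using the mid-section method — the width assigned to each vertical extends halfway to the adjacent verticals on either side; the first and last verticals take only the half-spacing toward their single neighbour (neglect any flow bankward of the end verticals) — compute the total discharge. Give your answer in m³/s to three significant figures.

w_2 = (4.9 − 0.0)/2 = 2.45 m; q_2 = 0.151 × 1.08 × 2.45 = 0.3995 m³/s
w_3 = (10.3 − 2.5)/2 = 3.9 m; q_3 = 0.257 × 1.83 × 3.9 = 1.834 m³/s
w_4 = (12.1 − 4.9)/2 = 3.6 m; q_4 = 0.283 × 2.20 × 3.6 = 2.241 m³/s
w_5 = (19.3 − 10.3)/2 = 4.5 m; q_5 = 0.262 × 1.75 × 4.5 = 2.063 m³/s
Stations 1, 6 contribute zero (depth or velocity is 0).
Q = Σ qᵢ = 6.538 m³/s

6.54 m³/s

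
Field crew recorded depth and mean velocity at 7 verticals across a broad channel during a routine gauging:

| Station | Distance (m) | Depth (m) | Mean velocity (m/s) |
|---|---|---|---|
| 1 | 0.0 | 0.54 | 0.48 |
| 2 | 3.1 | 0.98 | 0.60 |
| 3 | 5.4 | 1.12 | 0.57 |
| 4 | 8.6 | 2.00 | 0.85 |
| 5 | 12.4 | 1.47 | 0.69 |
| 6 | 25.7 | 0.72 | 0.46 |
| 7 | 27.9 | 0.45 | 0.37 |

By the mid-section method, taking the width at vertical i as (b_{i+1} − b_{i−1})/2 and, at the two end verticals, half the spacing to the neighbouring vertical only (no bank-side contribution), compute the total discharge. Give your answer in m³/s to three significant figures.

w_1 = (3.1 − 0.0)/2 = 1.55 m; q_1 = 0.48 × 0.54 × 1.55 = 0.4018 m³/s
w_2 = (5.4 − 0.0)/2 = 2.7 m; q_2 = 0.60 × 0.98 × 2.7 = 1.588 m³/s
w_3 = (8.6 − 3.1)/2 = 2.75 m; q_3 = 0.57 × 1.12 × 2.75 = 1.756 m³/s
w_4 = (12.4 − 5.4)/2 = 3.5 m; q_4 = 0.85 × 2.00 × 3.5 = 5.950 m³/s
w_5 = (25.7 − 8.6)/2 = 8.55 m; q_5 = 0.69 × 1.47 × 8.55 = 8.672 m³/s
w_6 = (27.9 − 12.4)/2 = 7.75 m; q_6 = 0.46 × 0.72 × 7.75 = 2.567 m³/s
w_7 = (27.9 − 25.7)/2 = 1.1 m; q_7 = 0.37 × 0.45 × 1.1 = 0.1832 m³/s
Q = Σ qᵢ = 21.12 m³/s

21.1 m³/s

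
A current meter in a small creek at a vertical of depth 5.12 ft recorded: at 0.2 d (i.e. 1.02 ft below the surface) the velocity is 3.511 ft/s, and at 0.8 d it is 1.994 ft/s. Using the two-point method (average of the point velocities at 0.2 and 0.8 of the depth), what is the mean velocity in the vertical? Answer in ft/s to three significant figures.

v̄ = (3.511 + 1.994) / 2 = 2.753 ft/s

2.75 ft/s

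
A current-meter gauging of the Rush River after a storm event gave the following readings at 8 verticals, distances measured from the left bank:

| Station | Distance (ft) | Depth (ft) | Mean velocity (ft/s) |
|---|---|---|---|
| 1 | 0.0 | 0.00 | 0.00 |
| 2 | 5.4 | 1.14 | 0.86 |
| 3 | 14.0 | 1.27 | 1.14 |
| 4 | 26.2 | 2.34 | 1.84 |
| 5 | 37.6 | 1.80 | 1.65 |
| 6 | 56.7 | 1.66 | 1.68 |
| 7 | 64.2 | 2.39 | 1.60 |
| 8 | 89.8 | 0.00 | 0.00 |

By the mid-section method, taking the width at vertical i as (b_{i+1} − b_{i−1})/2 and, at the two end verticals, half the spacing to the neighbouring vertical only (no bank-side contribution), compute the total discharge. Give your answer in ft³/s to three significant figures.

w_2 = (14.0 − 0.0)/2 = 7 ft; q_2 = 0.86 × 1.14 × 7 = 6.863 ft³/s
w_3 = (26.2 − 5.4)/2 = 10.4 ft; q_3 = 1.14 × 1.27 × 10.4 = 15.06 ft³/s
w_4 = (37.6 − 14.0)/2 = 11.8 ft; q_4 = 1.84 × 2.34 × 11.8 = 50.81 ft³/s
w_5 = (56.7 − 26.2)/2 = 15.25 ft; q_5 = 1.65 × 1.80 × 15.25 = 45.29 ft³/s
w_6 = (64.2 − 37.6)/2 = 13.3 ft; q_6 = 1.68 × 1.66 × 13.3 = 37.09 ft³/s
w_7 = (89.8 − 56.7)/2 = 16.55 ft; q_7 = 1.60 × 2.39 × 16.55 = 63.29 ft³/s
Stations 1, 8 contribute zero (depth or velocity is 0).
Q = Σ qᵢ = 218.4 ft³/s

218 ft³/s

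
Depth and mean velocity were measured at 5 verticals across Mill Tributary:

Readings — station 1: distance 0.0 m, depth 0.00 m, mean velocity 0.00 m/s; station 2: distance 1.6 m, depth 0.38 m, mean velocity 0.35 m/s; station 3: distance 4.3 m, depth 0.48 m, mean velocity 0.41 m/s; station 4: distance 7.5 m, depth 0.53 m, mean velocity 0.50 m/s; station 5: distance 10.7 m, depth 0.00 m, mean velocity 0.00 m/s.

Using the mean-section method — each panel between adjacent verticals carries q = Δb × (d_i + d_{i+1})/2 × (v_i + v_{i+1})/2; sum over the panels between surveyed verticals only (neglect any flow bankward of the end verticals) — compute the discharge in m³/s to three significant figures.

1.44 m³/s

Panel 1-2: Δb = 1.6 m, d̄ = (0.00+0.38)/2 = 0.19, v̄ = (0.00+0.35)/2 = 0.175 → q = 1.6×0.19×0.175 = 0.05320 m³/s
Panel 2-3: Δb = 2.7 m, d̄ = (0.38+0.48)/2 = 0.43, v̄ = (0.35+0.41)/2 = 0.38 → q = 2.7×0.43×0.38 = 0.4412 m³/s
Panel 3-4: Δb = 3.2 m, d̄ = (0.48+0.53)/2 = 0.505, v̄ = (0.41+0.50)/2 = 0.455 → q = 3.2×0.505×0.455 = 0.7353 m³/s
Panel 4-5: Δb = 3.2 m, d̄ = (0.53+0.00)/2 = 0.265, v̄ = (0.50+0.00)/2 = 0.25 → q = 3.2×0.265×0.25 = 0.2120 m³/s
Q = Σ q = 1.442 m³/s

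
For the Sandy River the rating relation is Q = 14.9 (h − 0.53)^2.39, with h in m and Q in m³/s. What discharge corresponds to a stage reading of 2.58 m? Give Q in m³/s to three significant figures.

Q = 14.9 × (2.58 − 0.53)^2.39 = 14.9 × 2.05^2.39 = 82.85 m³/s

82.8 m³/s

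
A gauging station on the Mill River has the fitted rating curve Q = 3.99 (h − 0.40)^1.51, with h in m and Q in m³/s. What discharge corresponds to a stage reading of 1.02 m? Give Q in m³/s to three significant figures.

Q = 3.99 × (1.02 − 0.40)^1.51 = 3.99 × 0.62^1.51 = 1.939 m³/s

1.94 m³/s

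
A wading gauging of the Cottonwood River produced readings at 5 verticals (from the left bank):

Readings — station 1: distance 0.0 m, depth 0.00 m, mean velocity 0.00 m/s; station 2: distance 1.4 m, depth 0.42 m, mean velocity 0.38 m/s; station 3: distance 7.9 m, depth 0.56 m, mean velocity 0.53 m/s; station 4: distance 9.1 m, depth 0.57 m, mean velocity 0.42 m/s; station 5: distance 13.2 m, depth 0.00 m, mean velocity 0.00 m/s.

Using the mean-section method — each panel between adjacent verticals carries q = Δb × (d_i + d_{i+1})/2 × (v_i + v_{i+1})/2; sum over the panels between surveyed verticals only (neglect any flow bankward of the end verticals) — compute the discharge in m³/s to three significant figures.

2.07 m³/s

Panel 1-2: Δb = 1.4 m, d̄ = (0.00+0.42)/2 = 0.21, v̄ = (0.00+0.38)/2 = 0.19 → q = 1.4×0.21×0.19 = 0.05586 m³/s
Panel 2-3: Δb = 6.5 m, d̄ = (0.42+0.56)/2 = 0.49, v̄ = (0.38+0.53)/2 = 0.455 → q = 6.5×0.49×0.455 = 1.449 m³/s
Panel 3-4: Δb = 1.2 m, d̄ = (0.56+0.57)/2 = 0.565, v̄ = (0.53+0.42)/2 = 0.475 → q = 1.2×0.565×0.475 = 0.3221 m³/s
Panel 4-5: Δb = 4.1 m, d̄ = (0.57+0.00)/2 = 0.285, v̄ = (0.42+0.00)/2 = 0.21 → q = 4.1×0.285×0.21 = 0.2454 m³/s
Q = Σ q = 2.072 m³/s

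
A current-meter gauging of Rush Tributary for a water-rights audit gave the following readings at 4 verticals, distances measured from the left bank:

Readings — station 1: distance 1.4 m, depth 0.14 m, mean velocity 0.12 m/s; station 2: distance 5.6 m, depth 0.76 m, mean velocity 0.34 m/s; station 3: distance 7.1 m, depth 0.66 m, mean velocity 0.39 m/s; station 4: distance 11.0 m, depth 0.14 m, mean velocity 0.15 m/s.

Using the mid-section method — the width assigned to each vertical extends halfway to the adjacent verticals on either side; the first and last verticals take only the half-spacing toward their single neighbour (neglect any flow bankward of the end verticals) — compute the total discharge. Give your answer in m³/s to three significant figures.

w_1 = (5.6 − 1.4)/2 = 2.1 m; q_1 = 0.12 × 0.14 × 2.1 = 0.03528 m³/s
w_2 = (7.1 − 1.4)/2 = 2.85 m; q_2 = 0.34 × 0.76 × 2.85 = 0.7364 m³/s
w_3 = (11.0 − 5.6)/2 = 2.7 m; q_3 = 0.39 × 0.66 × 2.7 = 0.6950 m³/s
w_4 = (11.0 − 7.1)/2 = 1.95 m; q_4 = 0.15 × 0.14 × 1.95 = 0.04095 m³/s
Q = Σ qᵢ = 1.508 m³/s

1.51 m³/s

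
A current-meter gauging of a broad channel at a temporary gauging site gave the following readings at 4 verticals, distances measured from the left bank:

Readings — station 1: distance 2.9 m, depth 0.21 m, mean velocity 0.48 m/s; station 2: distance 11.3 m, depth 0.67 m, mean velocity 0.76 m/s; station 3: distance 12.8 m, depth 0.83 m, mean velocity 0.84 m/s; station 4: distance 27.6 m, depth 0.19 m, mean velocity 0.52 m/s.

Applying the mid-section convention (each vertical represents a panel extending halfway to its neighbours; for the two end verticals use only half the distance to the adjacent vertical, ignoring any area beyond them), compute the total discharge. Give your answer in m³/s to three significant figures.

w_1 = (11.3 − 2.9)/2 = 4.2 m; q_1 = 0.48 × 0.21 × 4.2 = 0.4234 m³/s
w_2 = (12.8 − 2.9)/2 = 4.95 m; q_2 = 0.76 × 0.67 × 4.95 = 2.521 m³/s
w_3 = (27.6 − 11.3)/2 = 8.15 m; q_3 = 0.84 × 0.83 × 8.15 = 5.682 m³/s
w_4 = (27.6 − 12.8)/2 = 7.4 m; q_4 = 0.52 × 0.19 × 7.4 = 0.7311 m³/s
Q = Σ qᵢ = 9.357 m³/s

9.36 m³/s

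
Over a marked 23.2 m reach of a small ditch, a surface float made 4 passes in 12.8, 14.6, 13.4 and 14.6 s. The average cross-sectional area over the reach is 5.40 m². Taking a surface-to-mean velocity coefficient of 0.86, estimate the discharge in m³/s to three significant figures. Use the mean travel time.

t̄ = (12.8 + 14.6 + 13.4 + 14.6) / 4 = 13.85 s
v_surface = L / t̄ = 23.2 / 13.85 = 1.675 m/s
v_mean = 0.86 × 1.675 = 1.441 m/s
Q = A × v_mean = 5.40 × 1.441 = 7.779 m³/s

7.78 m³/s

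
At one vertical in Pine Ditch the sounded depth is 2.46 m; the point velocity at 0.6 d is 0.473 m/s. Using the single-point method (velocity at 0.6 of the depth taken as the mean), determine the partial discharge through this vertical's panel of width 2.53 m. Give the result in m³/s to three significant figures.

2.94 m³/s

v̄ = v₀.₆ = 0.473 m/s
q = v̄ × d × w = 0.4730 × 2.46 × 2.53 = 2.944 m³/s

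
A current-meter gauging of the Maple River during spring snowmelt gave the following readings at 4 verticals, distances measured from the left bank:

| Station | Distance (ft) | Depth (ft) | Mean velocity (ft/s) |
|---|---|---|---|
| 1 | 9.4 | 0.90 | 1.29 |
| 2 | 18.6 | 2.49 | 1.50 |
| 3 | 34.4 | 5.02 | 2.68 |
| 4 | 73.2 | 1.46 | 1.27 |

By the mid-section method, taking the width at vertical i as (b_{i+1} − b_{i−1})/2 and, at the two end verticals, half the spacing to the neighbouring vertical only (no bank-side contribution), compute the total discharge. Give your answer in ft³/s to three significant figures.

455 ft³/s

w_1 = (18.6 − 9.4)/2 = 4.6 ft; q_1 = 1.29 × 0.90 × 4.6 = 5.341 ft³/s
w_2 = (34.4 − 9.4)/2 = 12.5 ft; q_2 = 1.50 × 2.49 × 12.5 = 46.69 ft³/s
w_3 = (73.2 − 18.6)/2 = 27.3 ft; q_3 = 2.68 × 5.02 × 27.3 = 367.3 ft³/s
w_4 = (73.2 − 34.4)/2 = 19.4 ft; q_4 = 1.27 × 1.46 × 19.4 = 35.97 ft³/s
Q = Σ qᵢ = 455.3 ft³/s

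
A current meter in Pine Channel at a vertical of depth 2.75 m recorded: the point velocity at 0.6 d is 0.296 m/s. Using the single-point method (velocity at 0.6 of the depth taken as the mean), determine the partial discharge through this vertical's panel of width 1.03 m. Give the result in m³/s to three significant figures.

v̄ = v₀.₆ = 0.296 m/s
q = v̄ × d × w = 0.2960 × 2.75 × 1.03 = 0.8384 m³/s

0.838 m³/s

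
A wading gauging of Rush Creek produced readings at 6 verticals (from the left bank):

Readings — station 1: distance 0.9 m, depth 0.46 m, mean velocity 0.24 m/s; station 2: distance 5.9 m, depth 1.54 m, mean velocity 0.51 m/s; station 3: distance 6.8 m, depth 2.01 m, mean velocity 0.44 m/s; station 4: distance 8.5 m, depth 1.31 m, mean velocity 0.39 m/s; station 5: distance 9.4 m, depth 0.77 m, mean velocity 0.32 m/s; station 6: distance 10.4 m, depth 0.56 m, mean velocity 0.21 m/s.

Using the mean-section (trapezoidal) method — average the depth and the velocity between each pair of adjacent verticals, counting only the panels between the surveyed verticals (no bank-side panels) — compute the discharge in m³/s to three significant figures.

4.31 m³/s

Panel 1-2: Δb = 5 m, d̄ = (0.46+1.54)/2 = 1, v̄ = (0.24+0.51)/2 = 0.375 → q = 5×1×0.375 = 1.875 m³/s
Panel 2-3: Δb = 0.9 m, d̄ = (1.54+2.01)/2 = 1.775, v̄ = (0.51+0.44)/2 = 0.475 → q = 0.9×1.775×0.475 = 0.7588 m³/s
Panel 3-4: Δb = 1.7 m, d̄ = (2.01+1.31)/2 = 1.66, v̄ = (0.44+0.39)/2 = 0.415 → q = 1.7×1.66×0.415 = 1.171 m³/s
Panel 4-5: Δb = 0.9 m, d̄ = (1.31+0.77)/2 = 1.04, v̄ = (0.39+0.32)/2 = 0.355 → q = 0.9×1.04×0.355 = 0.3323 m³/s
Panel 5-6: Δb = 1 m, d̄ = (0.77+0.56)/2 = 0.665, v̄ = (0.32+0.21)/2 = 0.265 → q = 1×0.665×0.265 = 0.1762 m³/s
Q = Σ q = 4.313 m³/s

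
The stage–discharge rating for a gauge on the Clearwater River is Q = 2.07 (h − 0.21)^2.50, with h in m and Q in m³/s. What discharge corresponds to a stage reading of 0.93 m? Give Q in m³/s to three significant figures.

0.911 m³/s

Q = 2.07 × (0.93 − 0.21)^2.50 = 2.07 × 0.72^2.50 = 0.9105 m³/s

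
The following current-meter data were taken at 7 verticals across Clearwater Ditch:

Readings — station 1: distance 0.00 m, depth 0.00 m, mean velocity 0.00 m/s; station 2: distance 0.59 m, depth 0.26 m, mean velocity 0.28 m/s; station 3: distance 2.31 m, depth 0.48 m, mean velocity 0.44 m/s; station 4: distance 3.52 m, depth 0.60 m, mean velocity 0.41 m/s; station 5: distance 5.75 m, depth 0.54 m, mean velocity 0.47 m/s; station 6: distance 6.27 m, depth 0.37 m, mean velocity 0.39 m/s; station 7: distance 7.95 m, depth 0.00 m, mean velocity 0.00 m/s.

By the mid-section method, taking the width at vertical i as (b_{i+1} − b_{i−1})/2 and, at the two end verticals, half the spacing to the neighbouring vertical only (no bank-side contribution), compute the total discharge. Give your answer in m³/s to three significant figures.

w_2 = (2.31 − 0.00)/2 = 1.155 m; q_2 = 0.28 × 0.26 × 1.155 = 0.08408 m³/s
w_3 = (3.52 − 0.59)/2 = 1.465 m; q_3 = 0.44 × 0.48 × 1.465 = 0.3094 m³/s
w_4 = (5.75 − 2.31)/2 = 1.72 m; q_4 = 0.41 × 0.60 × 1.72 = 0.4231 m³/s
w_5 = (6.27 − 3.52)/2 = 1.375 m; q_5 = 0.47 × 0.54 × 1.375 = 0.3490 m³/s
w_6 = (7.95 − 5.75)/2 = 1.1 m; q_6 = 0.39 × 0.37 × 1.1 = 0.1587 m³/s
Stations 1, 7 contribute zero (depth or velocity is 0).
Q = Σ qᵢ = 1.324 m³/s

1.32 m³/s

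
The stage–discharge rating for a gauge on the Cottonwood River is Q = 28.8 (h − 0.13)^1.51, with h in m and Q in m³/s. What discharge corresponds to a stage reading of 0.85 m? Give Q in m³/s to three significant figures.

17.5 m³/s

Q = 28.8 × (0.85 − 0.13)^1.51 = 28.8 × 0.72^1.51 = 17.54 m³/s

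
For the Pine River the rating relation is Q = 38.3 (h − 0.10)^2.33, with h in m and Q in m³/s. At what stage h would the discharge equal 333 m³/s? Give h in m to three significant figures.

h − h₀ = (Q/C)^(1/b) = (333/38.3)^(1/2.33) = 2.530 m
h = 0.10 + 2.530 = 2.630 m

2.63 m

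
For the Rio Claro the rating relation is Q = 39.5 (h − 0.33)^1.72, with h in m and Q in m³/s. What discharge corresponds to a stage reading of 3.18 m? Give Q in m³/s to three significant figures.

239 m³/s

Q = 39.5 × (3.18 − 0.33)^1.72 = 39.5 × 2.85^1.72 = 239.3 m³/s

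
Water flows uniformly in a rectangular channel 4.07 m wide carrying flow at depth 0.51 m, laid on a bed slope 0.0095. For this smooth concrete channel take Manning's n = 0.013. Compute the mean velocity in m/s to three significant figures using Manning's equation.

A = b·y = 4.07 × 0.51 = 2.076 m²
P = b + 2y = 4.07 + 2×0.51 = 5.090 m
R = A/P = 2.076/5.090 = 0.4078 m
Q = (1/n)·A·R^(2/3)·S^(1/2) = (1/0.013) × 2.076 × 0.4078^(2/3) × 0.0095^(1/2) = 8.558 m³/s
V = Q/A = 8.558/2.076 = 4.123 m/s

4.12 m/s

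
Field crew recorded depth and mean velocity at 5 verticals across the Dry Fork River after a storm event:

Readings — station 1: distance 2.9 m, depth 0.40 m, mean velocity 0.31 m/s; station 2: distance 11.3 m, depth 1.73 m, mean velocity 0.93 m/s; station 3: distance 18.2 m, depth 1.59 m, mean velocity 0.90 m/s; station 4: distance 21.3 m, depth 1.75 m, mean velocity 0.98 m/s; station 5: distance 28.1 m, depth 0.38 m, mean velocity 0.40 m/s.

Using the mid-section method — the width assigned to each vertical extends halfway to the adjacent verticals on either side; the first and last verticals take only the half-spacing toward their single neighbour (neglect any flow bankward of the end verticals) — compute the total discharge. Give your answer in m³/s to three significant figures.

w_1 = (11.3 − 2.9)/2 = 4.2 m; q_1 = 0.31 × 0.40 × 4.2 = 0.5208 m³/s
w_2 = (18.2 − 2.9)/2 = 7.65 m; q_2 = 0.93 × 1.73 × 7.65 = 12.31 m³/s
w_3 = (21.3 − 11.3)/2 = 5 m; q_3 = 0.90 × 1.59 × 5 = 7.155 m³/s
w_4 = (28.1 − 18.2)/2 = 4.95 m; q_4 = 0.98 × 1.75 × 4.95 = 8.489 m³/s
w_5 = (28.1 − 21.3)/2 = 3.4 m; q_5 = 0.40 × 0.38 × 3.4 = 0.5168 m³/s
Q = Σ qᵢ = 28.99 m³/s

29.0 m³/s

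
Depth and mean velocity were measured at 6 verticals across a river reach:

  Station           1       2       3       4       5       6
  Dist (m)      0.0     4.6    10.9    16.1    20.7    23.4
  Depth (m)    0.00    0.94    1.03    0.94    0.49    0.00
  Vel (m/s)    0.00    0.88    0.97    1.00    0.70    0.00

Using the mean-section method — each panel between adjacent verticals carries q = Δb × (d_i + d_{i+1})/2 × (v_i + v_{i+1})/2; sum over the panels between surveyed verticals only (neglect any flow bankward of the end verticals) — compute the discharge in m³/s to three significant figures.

14.8 m³/s

Panel 1-2: Δb = 4.6 m, d̄ = (0.00+0.94)/2 = 0.47, v̄ = (0.00+0.88)/2 = 0.44 → q = 4.6×0.47×0.44 = 0.9513 m³/s
Panel 2-3: Δb = 6.3 m, d̄ = (0.94+1.03)/2 = 0.985, v̄ = (0.88+0.97)/2 = 0.925 → q = 6.3×0.985×0.925 = 5.740 m³/s
Panel 3-4: Δb = 5.2 m, d̄ = (1.03+0.94)/2 = 0.985, v̄ = (0.97+1.00)/2 = 0.985 → q = 5.2×0.985×0.985 = 5.045 m³/s
Panel 4-5: Δb = 4.6 m, d̄ = (0.94+0.49)/2 = 0.715, v̄ = (1.00+0.70)/2 = 0.85 → q = 4.6×0.715×0.85 = 2.796 m³/s
Panel 5-6: Δb = 2.7 m, d̄ = (0.49+0.00)/2 = 0.245, v̄ = (0.70+0.00)/2 = 0.35 → q = 2.7×0.245×0.35 = 0.2315 m³/s
Q = Σ q = 14.76 m³/s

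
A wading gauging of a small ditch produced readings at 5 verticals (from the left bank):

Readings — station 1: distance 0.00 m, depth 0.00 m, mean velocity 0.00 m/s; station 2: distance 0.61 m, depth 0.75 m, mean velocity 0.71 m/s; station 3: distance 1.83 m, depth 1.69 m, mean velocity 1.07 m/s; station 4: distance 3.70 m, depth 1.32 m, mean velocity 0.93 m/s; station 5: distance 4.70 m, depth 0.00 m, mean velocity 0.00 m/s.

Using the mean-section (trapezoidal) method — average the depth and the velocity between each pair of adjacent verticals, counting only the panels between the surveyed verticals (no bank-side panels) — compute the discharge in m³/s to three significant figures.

4.53 m³/s

Panel 1-2: Δb = 0.61 m, d̄ = (0.00+0.75)/2 = 0.375, v̄ = (0.00+0.71)/2 = 0.355 → q = 0.61×0.375×0.355 = 0.08121 m³/s
Panel 2-3: Δb = 1.22 m, d̄ = (0.75+1.69)/2 = 1.22, v̄ = (0.71+1.07)/2 = 0.89 → q = 1.22×1.22×0.89 = 1.325 m³/s
Panel 3-4: Δb = 1.87 m, d̄ = (1.69+1.32)/2 = 1.505, v̄ = (1.07+0.93)/2 = 1 → q = 1.87×1.505×1 = 2.814 m³/s
Panel 4-5: Δb = 1 m, d̄ = (1.32+0.00)/2 = 0.66, v̄ = (0.93+0.00)/2 = 0.465 → q = 1×0.66×0.465 = 0.3069 m³/s
Q = Σ q = 4.527 m³/s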